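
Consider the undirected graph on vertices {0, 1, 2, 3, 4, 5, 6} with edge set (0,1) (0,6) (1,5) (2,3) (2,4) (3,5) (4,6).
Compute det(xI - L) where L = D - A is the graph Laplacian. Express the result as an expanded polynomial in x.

x^7 - 14x^6 + 77x^5 - 210x^4 + 294x^3 - 196x^2 + 49x

Reading degrees in the order [0, 1, 2, 3, 4, 5, 6] gives [2, 2, 2, 2, 2, 2, 2]; set D = diag(2, 2, 2, 2, 2, 2, 2) and form L = D - A. L has integer entries, so p(x) = det(xI - L) has integer coefficients. Expanding the determinant yields x^7 - 14x^6 + 77x^5 - 210x^4 + 294x^3 - 196x^2 + 49x. The coefficient of x^6 equals -trace(L) = -14, matching the sum of degrees. The largest eigenvalue, 3.8019, is at most the vertex count 7. There is one zero in the spectrum, matching the 1 component.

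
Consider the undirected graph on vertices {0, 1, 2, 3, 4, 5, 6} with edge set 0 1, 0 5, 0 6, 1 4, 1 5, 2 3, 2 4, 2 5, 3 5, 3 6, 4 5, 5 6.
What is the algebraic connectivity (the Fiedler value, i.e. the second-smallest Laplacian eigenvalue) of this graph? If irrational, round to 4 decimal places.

Reading degrees in the order [0, 1, 2, 3, 4, 5, 6] gives [3, 3, 3, 3, 3, 6, 3]; set D = diag(3, 3, 3, 3, 3, 6, 3) and form L = D - A. The smallest Laplacian eigenvalue is always 0. The next one, lambda_2 = 2, measures how hard the graph is to disconnect: larger values mean better connectivity. The eigenvalues sum to 24, which equals trace(L) = 2|E|. By the matrix-tree theorem the graph has (1/7) * product of the nonzero eigenvalues = 320 spanning trees.

2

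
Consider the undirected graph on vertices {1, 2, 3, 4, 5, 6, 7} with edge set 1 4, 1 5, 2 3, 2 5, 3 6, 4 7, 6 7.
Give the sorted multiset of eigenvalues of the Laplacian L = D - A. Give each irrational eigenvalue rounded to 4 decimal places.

Each diagonal entry of L is the vertex degree and each off-diagonal entry is -1 where an edge is present, 0 otherwise; in the order [1, 2, 3, 4, 5, 6, 7] the diagonal is [2, 2, 2, 2, 2, 2, 2]. Diagonalising L (or applying a numerical eigensolver to the 7x7 matrix) gives the spectrum above.

[0, 0.7530, 0.7530, 2.4450, 2.4450, 3.8019, 3.8019]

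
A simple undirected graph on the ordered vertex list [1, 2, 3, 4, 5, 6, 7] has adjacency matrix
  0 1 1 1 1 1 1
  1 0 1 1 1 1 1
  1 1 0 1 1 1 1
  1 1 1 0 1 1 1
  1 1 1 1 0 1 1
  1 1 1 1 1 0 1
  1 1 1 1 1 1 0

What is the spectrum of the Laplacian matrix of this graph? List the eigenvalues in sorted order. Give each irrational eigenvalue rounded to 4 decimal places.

[0, 7, 7, 7, 7, 7, 7]

Reading degrees in the order [1, 2, 3, 4, 5, 6, 7] gives [6, 6, 6, 6, 6, 6, 6]; set D = diag(6, 6, 6, 6, 6, 6, 6) and form L = D - A. Diagonalising L (or applying a numerical eigensolver to the 7x7 matrix) gives the spectrum above. The single zero eigenvalue shows the graph is connected. The eigenvalues sum to 42, which equals trace(L) = 2|E|. There is one zero in the spectrum, matching the 1 component.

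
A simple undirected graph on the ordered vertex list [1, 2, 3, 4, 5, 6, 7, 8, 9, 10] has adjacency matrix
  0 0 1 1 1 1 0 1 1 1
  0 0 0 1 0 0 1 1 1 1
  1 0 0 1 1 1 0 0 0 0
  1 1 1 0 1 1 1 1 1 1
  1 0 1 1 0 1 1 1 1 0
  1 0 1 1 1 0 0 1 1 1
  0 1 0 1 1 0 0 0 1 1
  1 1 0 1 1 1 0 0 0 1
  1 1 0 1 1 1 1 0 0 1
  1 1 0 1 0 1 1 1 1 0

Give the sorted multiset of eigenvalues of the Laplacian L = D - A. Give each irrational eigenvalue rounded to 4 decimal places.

Each diagonal entry of L is the vertex degree and each off-diagonal entry is -1 where an edge is present, 0 otherwise; in the order [1, 2, 3, 4, 5, 6, 7, 8, 9, 10] the diagonal is [7, 5, 4, 9, 7, 7, 5, 6, 7, 7]. The multiplicity of 0 as a Laplacian eigenvalue equals the number of connected components. There is one zero in the spectrum, matching the 1 component. The eigenvalues sum to 64, which equals trace(L) = 2|E|.

[0, 3.3178, 5.0431, 5.6463, 6.7588, 7.3363, 8, 8.8702, 9.0274, 10]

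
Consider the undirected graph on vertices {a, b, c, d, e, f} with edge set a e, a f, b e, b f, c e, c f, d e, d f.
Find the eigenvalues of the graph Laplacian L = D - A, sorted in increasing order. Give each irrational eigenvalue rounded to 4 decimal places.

Each diagonal entry of L is the vertex degree and each off-diagonal entry is -1 where an edge is present, 0 otherwise; in the order [a, b, c, d, e, f] the diagonal is [2, 2, 2, 2, 4, 4]. L is symmetric positive semidefinite, so every eigenvalue is real and nonnegative. The eigenvalues sum to 16, which equals trace(L) = 2|E|.

[0, 2, 2, 2, 4, 6]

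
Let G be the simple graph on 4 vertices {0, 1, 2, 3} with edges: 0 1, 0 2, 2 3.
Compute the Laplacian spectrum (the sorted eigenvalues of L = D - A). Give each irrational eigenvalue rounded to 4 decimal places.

[0, 0.5858, 2, 3.4142]

Each diagonal entry of L is the vertex degree and each off-diagonal entry is -1 where an edge is present, 0 otherwise; in the order [0, 1, 2, 3] the diagonal is [2, 1, 2, 1]. The multiplicity of 0 as a Laplacian eigenvalue equals the number of connected components.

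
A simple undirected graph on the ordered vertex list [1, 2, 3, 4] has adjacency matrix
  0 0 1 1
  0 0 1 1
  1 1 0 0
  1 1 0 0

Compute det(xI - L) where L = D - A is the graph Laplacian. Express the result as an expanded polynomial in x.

x^4 - 8x^3 + 20x^2 - 16x

Reading degrees in the order [1, 2, 3, 4] gives [2, 2, 2, 2]; set D = diag(2, 2, 2, 2) and form L = D - A. Computing det(xI - L) by cofactor expansion (or equivalently via sum-over-permutations) gives x^4 - 8x^3 + 20x^2 - 16x. Since p(0) = det(-L) = 0, x divides p(x). By the matrix-tree theorem the graph has (1/4) * product of the nonzero eigenvalues = 4 spanning trees.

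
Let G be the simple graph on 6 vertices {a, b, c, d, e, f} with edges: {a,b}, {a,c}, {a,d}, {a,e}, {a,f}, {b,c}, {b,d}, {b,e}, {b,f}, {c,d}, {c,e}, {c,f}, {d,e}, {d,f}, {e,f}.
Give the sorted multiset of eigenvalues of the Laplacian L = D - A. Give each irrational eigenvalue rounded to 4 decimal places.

[0, 6, 6, 6, 6, 6]

With the vertex order [a, b, c, d, e, f], the degrees are [5, 5, 5, 5, 5, 5], giving D = diag(5, 5, 5, 5, 5, 5) and L = D - A. Diagonalising L (or applying a numerical eigensolver to the 6x6 matrix) gives the spectrum above. The single zero eigenvalue shows the graph is connected. The largest eigenvalue, 6, is at most the vertex count 6. There is one zero in the spectrum, matching the 1 component.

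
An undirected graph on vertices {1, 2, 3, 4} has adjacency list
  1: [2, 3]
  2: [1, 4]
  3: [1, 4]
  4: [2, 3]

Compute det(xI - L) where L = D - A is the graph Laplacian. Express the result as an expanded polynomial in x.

Reading degrees in the order [1, 2, 3, 4] gives [2, 2, 2, 2]; set D = diag(2, 2, 2, 2) and form L = D - A. L has integer entries, so p(x) = det(xI - L) has integer coefficients. Expanding the determinant yields x^4 - 8x^3 + 20x^2 - 16x. The constant term is 0 because L is singular (the all-ones vector lies in its kernel). There is one zero in the spectrum, matching the 1 component. By the matrix-tree theorem the graph has (1/4) * product of the nonzero eigenvalues = 4 spanning trees.

x^4 - 8x^3 + 20x^2 - 16x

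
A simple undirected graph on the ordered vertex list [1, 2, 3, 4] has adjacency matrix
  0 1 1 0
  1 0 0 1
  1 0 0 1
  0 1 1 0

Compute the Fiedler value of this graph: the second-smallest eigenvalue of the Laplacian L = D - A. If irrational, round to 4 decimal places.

2

Reading degrees in the order [1, 2, 3, 4] gives [2, 2, 2, 2]; set D = diag(2, 2, 2, 2) and form L = D - A. The sorted Laplacian eigenvalues are [0, 2, 2, 4]; the algebraic connectivity is the second entry, 2. There is one zero in the spectrum, matching the 1 component.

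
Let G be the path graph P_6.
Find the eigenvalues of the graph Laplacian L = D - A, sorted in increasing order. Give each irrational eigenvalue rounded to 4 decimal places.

[0, 0.2679, 1, 2, 3, 3.7321]

The graph has 6 vertices and degree multiset [2, 2, 2, 2, 1, 1]; D is the diagonal matrix of degrees and L = D - A. The multiplicity of 0 as a Laplacian eigenvalue equals the number of connected components. The eigenvalues sum to 10, which equals trace(L) = 2|E|.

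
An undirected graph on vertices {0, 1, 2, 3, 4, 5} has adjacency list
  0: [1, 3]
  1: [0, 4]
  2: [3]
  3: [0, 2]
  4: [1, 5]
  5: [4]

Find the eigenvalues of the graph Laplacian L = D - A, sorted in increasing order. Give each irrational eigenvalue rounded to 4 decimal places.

[0, 0.2679, 1, 2, 3, 3.7321]

Reading degrees in the order [0, 1, 2, 3, 4, 5] gives [2, 2, 1, 2, 2, 1]; set D = diag(2, 2, 1, 2, 2, 1) and form L = D - A. Since every row of L sums to 0, the all-ones vector is in the kernel and 0 is an eigenvalue. The eigenvalues sum to 10, which equals trace(L) = 2|E|.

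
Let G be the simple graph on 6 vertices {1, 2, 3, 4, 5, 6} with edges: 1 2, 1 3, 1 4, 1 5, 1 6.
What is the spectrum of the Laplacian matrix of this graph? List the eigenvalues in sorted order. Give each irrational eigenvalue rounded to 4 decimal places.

Each diagonal entry of L is the vertex degree and each off-diagonal entry is -1 where an edge is present, 0 otherwise; in the order [1, 2, 3, 4, 5, 6] the diagonal is [5, 1, 1, 1, 1, 1]. The multiplicity of 0 as a Laplacian eigenvalue equals the number of connected components. The single zero eigenvalue shows the graph is connected. There is one zero in the spectrum, matching the 1 component.

[0, 1, 1, 1, 1, 6]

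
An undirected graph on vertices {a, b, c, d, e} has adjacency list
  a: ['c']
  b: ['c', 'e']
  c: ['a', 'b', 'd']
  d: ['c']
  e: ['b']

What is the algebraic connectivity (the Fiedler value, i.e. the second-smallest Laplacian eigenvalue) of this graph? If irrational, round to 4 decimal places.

0.5188

Each diagonal entry of L is the vertex degree and each off-diagonal entry is -1 where an edge is present, 0 otherwise; in the order [a, b, c, d, e] the diagonal is [1, 2, 3, 1, 1]. The sorted Laplacian eigenvalues are [0, 0.5188, 1, 2.3111, 4.1701]; the algebraic connectivity is the second entry, 0.5188.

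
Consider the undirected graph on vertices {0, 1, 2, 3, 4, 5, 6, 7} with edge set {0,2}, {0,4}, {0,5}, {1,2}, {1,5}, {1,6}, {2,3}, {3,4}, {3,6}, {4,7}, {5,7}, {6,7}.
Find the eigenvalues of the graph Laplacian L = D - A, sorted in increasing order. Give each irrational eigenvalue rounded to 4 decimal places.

[0, 2, 2, 2, 4, 4, 4, 6]

Reading degrees in the order [0, 1, 2, 3, 4, 5, 6, 7] gives [3, 3, 3, 3, 3, 3, 3, 3]; set D = diag(3, 3, 3, 3, 3, 3, 3, 3) and form L = D - A. Since every row of L sums to 0, the all-ones vector is in the kernel and 0 is an eigenvalue. The single zero eigenvalue shows the graph is connected.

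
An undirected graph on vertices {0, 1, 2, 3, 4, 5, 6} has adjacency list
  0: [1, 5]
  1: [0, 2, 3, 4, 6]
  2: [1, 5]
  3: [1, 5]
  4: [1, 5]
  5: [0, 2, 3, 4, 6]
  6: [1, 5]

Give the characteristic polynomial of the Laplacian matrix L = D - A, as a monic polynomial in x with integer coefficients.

x^7 - 20x^6 + 155x^5 - 600x^4 + 1240x^3 - 1312x^2 + 560x

With the vertex order [0, 1, 2, 3, 4, 5, 6], the degrees are [2, 5, 2, 2, 2, 5, 2], giving D = diag(2, 5, 2, 2, 2, 5, 2) and L = D - A. Computing det(xI - L) by cofactor expansion (or equivalently via sum-over-permutations) gives x^7 - 20x^6 + 155x^5 - 600x^4 + 1240x^3 - 1312x^2 + 560x. The coefficient of x^6 equals -trace(L) = -20, matching the sum of degrees. There is one zero in the spectrum, matching the 1 component. The eigenvalues sum to 20, which equals trace(L) = 2|E|.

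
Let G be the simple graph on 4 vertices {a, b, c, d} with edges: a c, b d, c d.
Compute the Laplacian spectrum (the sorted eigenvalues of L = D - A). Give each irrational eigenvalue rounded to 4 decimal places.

With the vertex order [a, b, c, d], the degrees are [1, 1, 2, 2], giving D = diag(1, 1, 2, 2) and L = D - A. The multiplicity of 0 as a Laplacian eigenvalue equals the number of connected components. By the matrix-tree theorem the graph has (1/4) * product of the nonzero eigenvalues = 1 spanning tree. There is one zero in the spectrum, matching the 1 component.

[0, 0.5858, 2, 3.4142]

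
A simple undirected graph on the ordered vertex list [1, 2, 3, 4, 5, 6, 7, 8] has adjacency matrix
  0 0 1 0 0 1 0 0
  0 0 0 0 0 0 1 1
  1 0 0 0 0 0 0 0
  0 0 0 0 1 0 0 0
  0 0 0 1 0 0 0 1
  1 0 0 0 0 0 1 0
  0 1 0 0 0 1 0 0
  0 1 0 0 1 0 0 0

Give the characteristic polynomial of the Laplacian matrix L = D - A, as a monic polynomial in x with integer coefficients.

Each diagonal entry of L is the vertex degree and each off-diagonal entry is -1 where an edge is present, 0 otherwise; in the order [1, 2, 3, 4, 5, 6, 7, 8] the diagonal is [2, 2, 1, 1, 2, 2, 2, 2]. L has integer entries, so p(x) = det(xI - L) has integer coefficients. Expanding the determinant yields x^8 - 14x^7 + 78x^6 - 220x^5 + 330x^4 - 252x^3 + 84x^2 - 8x. The coefficient of x^7 equals -trace(L) = -14, matching the sum of degrees. By the matrix-tree theorem the graph has (1/8) * product of the nonzero eigenvalues = 1 spanning tree.

x^8 - 14x^7 + 78x^6 - 220x^5 + 330x^4 - 252x^3 + 84x^2 - 8x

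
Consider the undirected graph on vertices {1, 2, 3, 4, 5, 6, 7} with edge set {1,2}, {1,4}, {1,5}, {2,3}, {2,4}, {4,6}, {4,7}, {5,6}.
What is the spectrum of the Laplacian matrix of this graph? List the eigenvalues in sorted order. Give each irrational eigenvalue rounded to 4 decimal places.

Reading degrees in the order [1, 2, 3, 4, 5, 6, 7] gives [3, 3, 1, 4, 2, 2, 1]; set D = diag(3, 3, 1, 4, 2, 2, 1) and form L = D - A. The multiplicity of 0 as a Laplacian eigenvalue equals the number of connected components. The single zero eigenvalue shows the graph is connected. The eigenvalues sum to 16, which equals trace(L) = 2|E|.

[0, 0.6638, 0.8895, 2.1363, 2.6298, 4.3760, 5.3047]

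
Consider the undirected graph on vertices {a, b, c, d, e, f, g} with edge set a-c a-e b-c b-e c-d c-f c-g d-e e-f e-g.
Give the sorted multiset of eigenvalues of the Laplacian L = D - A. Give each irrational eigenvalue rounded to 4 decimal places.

Each diagonal entry of L is the vertex degree and each off-diagonal entry is -1 where an edge is present, 0 otherwise; in the order [a, b, c, d, e, f, g] the diagonal is [2, 2, 5, 2, 5, 2, 2]. The multiplicity of 0 as a Laplacian eigenvalue equals the number of connected components. The eigenvalues sum to 20, which equals trace(L) = 2|E|.

[0, 2, 2, 2, 2, 5, 7]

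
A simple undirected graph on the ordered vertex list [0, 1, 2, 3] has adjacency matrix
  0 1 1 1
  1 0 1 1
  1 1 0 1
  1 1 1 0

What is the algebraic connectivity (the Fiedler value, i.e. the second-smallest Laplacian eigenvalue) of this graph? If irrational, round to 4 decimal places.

Each diagonal entry of L is the vertex degree and each off-diagonal entry is -1 where an edge is present, 0 otherwise; in the order [0, 1, 2, 3] the diagonal is [3, 3, 3, 3]. The smallest Laplacian eigenvalue is always 0. The next one, lambda_2 = 4, measures how hard the graph is to disconnect: larger values mean better connectivity.

4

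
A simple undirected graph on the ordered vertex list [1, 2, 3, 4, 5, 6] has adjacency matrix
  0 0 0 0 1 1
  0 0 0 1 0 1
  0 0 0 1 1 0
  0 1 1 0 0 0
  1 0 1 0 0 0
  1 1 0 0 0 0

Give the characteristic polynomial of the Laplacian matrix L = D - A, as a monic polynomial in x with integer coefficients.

With the vertex order [1, 2, 3, 4, 5, 6], the degrees are [2, 2, 2, 2, 2, 2], giving D = diag(2, 2, 2, 2, 2, 2) and L = D - A. L has integer entries, so p(x) = det(xI - L) has integer coefficients. Expanding the determinant yields x^6 - 12x^5 + 54x^4 - 112x^3 + 105x^2 - 36x. The constant term is 0 because L is singular (the all-ones vector lies in its kernel). The eigenvalues sum to 12, which equals trace(L) = 2|E|.

x^6 - 12x^5 + 54x^4 - 112x^3 + 105x^2 - 36x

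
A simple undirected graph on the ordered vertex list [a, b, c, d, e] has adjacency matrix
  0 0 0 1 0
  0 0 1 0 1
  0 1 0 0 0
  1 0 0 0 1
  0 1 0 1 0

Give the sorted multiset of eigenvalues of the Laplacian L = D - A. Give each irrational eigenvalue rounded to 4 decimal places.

Reading degrees in the order [a, b, c, d, e] gives [1, 2, 1, 2, 2]; set D = diag(1, 2, 1, 2, 2) and form L = D - A. L is symmetric positive semidefinite, so every eigenvalue is real and nonnegative. The single zero eigenvalue shows the graph is connected. There is one zero in the spectrum, matching the 1 component.

[0, 0.3820, 1.3820, 2.6180, 3.6180]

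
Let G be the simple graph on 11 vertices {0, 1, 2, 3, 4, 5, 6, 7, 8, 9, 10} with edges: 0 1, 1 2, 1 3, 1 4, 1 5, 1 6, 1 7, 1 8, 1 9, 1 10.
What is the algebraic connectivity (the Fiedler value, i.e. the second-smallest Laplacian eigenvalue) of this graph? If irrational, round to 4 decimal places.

1

With the vertex order [0, 1, 2, 3, 4, 5, 6, 7, 8, 9, 10], the degrees are [1, 10, 1, 1, 1, 1, 1, 1, 1, 1, 1], giving D = diag(1, 10, 1, 1, 1, 1, 1, 1, 1, 1, 1) and L = D - A. Computing the eigenvalues of L and sorting gives [0, 1, 1, 1, 1, 1, 1, 1, 1, 1, 11]. The Fiedler value lambda_2 = 1 is strictly positive, so the graph is connected. By the matrix-tree theorem the graph has (1/11) * product of the nonzero eigenvalues = 1 spanning tree.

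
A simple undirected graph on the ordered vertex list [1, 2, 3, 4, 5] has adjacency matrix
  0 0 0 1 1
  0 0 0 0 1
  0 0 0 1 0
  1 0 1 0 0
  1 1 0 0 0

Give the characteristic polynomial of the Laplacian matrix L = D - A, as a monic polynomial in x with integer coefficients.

Each diagonal entry of L is the vertex degree and each off-diagonal entry is -1 where an edge is present, 0 otherwise; in the order [1, 2, 3, 4, 5] the diagonal is [2, 1, 1, 2, 2]. L has integer entries, so p(x) = det(xI - L) has integer coefficients. Expanding the determinant yields x^5 - 8x^4 + 21x^3 - 20x^2 + 5x. The constant term is 0 because L is singular (the all-ones vector lies in its kernel). There is one zero in the spectrum, matching the 1 component.

x^5 - 8x^4 + 21x^3 - 20x^2 + 5x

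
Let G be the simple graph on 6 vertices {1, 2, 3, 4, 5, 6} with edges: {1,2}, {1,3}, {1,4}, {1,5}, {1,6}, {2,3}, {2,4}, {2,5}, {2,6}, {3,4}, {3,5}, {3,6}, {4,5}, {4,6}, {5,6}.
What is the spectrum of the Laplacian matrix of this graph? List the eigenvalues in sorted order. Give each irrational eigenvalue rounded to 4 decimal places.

Each diagonal entry of L is the vertex degree and each off-diagonal entry is -1 where an edge is present, 0 otherwise; in the order [1, 2, 3, 4, 5, 6] the diagonal is [5, 5, 5, 5, 5, 5]. The multiplicity of 0 as a Laplacian eigenvalue equals the number of connected components. The single zero eigenvalue shows the graph is connected. By the matrix-tree theorem the graph has (1/6) * product of the nonzero eigenvalues = 1296 spanning trees. The largest eigenvalue, 6, is at most the vertex count 6.

[0, 6, 6, 6, 6, 6]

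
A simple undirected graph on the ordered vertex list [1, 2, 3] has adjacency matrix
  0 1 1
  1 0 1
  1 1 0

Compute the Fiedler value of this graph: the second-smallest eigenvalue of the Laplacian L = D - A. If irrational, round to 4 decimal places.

3

Each diagonal entry of L is the vertex degree and each off-diagonal entry is -1 where an edge is present, 0 otherwise; in the order [1, 2, 3] the diagonal is [2, 2, 2]. The sorted Laplacian eigenvalues are [0, 3, 3]; the algebraic connectivity is the second entry, 3. The eigenvalues sum to 6, which equals trace(L) = 2|E|.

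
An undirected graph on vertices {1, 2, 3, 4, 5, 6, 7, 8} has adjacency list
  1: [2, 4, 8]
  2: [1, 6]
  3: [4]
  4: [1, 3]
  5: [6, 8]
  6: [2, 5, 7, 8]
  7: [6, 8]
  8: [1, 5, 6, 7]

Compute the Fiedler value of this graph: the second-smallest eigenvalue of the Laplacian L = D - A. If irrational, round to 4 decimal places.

Reading degrees in the order [1, 2, 3, 4, 5, 6, 7, 8] gives [3, 2, 1, 2, 2, 4, 2, 4]; set D = diag(3, 2, 1, 2, 2, 4, 2, 4) and form L = D - A. Computing the eigenvalues of L and sorting gives [0, 0.3588, 1.4384, 2, 2.2763, 3.5892, 4.7757, 5.5616]. The Fiedler value lambda_2 = 0.3588 is strictly positive, so the graph is connected. There is one zero in the spectrum, matching the 1 component.

0.3588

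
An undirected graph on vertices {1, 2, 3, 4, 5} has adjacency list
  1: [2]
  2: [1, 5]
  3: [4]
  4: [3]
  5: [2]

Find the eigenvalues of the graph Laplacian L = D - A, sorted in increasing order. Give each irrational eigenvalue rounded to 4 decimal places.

Reading degrees in the order [1, 2, 3, 4, 5] gives [1, 2, 1, 1, 1]; set D = diag(1, 2, 1, 1, 1) and form L = D - A. Diagonalising L (or applying a numerical eigensolver to the 5x5 matrix) gives the spectrum above. The 2 zero eigenvalues correspond to the 2 connected components. There are 2 zeros in the spectrum, matching the 2 components.

[0, 0, 1, 2, 3]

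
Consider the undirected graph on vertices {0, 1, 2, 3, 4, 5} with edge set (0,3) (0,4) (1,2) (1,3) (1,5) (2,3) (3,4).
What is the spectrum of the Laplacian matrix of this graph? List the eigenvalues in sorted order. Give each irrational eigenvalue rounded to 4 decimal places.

Each diagonal entry of L is the vertex degree and each off-diagonal entry is -1 where an edge is present, 0 otherwise; in the order [0, 1, 2, 3, 4, 5] the diagonal is [2, 3, 2, 4, 2, 1]. L is symmetric positive semidefinite, so every eigenvalue is real and nonnegative. The single zero eigenvalue shows the graph is connected. There is one zero in the spectrum, matching the 1 component.

[0, 0.6314, 1.4738, 3, 3.7877, 5.1071]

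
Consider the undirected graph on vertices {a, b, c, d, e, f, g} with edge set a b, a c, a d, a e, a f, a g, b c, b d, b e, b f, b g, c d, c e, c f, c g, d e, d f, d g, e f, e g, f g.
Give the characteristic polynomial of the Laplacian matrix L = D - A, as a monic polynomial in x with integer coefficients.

x^7 - 42x^6 + 735x^5 - 6860x^4 + 36015x^3 - 100842x^2 + 117649x

Reading degrees in the order [a, b, c, d, e, f, g] gives [6, 6, 6, 6, 6, 6, 6]; set D = diag(6, 6, 6, 6, 6, 6, 6) and form L = D - A. Computing det(xI - L) by cofactor expansion (or equivalently via sum-over-permutations) gives x^7 - 42x^6 + 735x^5 - 6860x^4 + 36015x^3 - 100842x^2 + 117649x. The coefficient of x^6 equals -trace(L) = -42, matching the sum of degrees. The largest eigenvalue, 7, is at most the vertex count 7. There is one zero in the spectrum, matching the 1 component.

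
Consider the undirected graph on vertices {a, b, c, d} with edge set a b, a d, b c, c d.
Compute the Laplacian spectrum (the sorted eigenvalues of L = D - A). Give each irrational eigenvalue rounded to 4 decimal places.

With the vertex order [a, b, c, d], the degrees are [2, 2, 2, 2], giving D = diag(2, 2, 2, 2) and L = D - A. L is symmetric positive semidefinite, so every eigenvalue is real and nonnegative. The single zero eigenvalue shows the graph is connected. The eigenvalues sum to 8, which equals trace(L) = 2|E|.

[0, 2, 2, 4]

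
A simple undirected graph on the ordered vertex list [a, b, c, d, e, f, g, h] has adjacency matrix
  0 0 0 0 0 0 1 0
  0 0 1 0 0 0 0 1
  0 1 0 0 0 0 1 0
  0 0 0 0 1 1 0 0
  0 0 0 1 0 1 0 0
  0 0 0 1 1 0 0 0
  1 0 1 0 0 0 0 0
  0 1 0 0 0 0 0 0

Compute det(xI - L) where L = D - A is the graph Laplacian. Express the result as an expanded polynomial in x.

With the vertex order [a, b, c, d, e, f, g, h], the degrees are [1, 2, 2, 2, 2, 2, 2, 1], giving D = diag(1, 2, 2, 2, 2, 2, 2, 1) and L = D - A. Computing det(xI - L) by cofactor expansion (or equivalently via sum-over-permutations) gives x^8 - 14x^7 + 78x^6 - 218x^5 + 314x^4 - 210x^3 + 45x^2. The constant term is 0 because L is singular (the all-ones vector lies in its kernel). The eigenvalues sum to 14, which equals trace(L) = 2|E|.

x^8 - 14x^7 + 78x^6 - 218x^5 + 314x^4 - 210x^3 + 45x^2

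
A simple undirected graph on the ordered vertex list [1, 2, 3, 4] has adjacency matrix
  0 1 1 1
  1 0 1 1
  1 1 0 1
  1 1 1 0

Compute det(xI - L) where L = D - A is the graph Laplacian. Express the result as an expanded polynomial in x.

x^4 - 12x^3 + 48x^2 - 64x

Each diagonal entry of L is the vertex degree and each off-diagonal entry is -1 where an edge is present, 0 otherwise; in the order [1, 2, 3, 4] the diagonal is [3, 3, 3, 3]. L has integer entries, so p(x) = det(xI - L) has integer coefficients. Expanding the determinant yields x^4 - 12x^3 + 48x^2 - 64x. Since p(0) = det(-L) = 0, x divides p(x). The largest eigenvalue, 4, is at most the vertex count 4.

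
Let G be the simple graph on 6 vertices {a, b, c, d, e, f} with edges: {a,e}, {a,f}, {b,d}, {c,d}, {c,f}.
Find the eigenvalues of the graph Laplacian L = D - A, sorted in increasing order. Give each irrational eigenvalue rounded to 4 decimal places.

[0, 0.2679, 1, 2, 3, 3.7321]

Reading degrees in the order [a, b, c, d, e, f] gives [2, 1, 2, 2, 1, 2]; set D = diag(2, 1, 2, 2, 1, 2) and form L = D - A. Diagonalising L (or applying a numerical eigensolver to the 6x6 matrix) gives the spectrum above. The eigenvalues sum to 10, which equals trace(L) = 2|E|.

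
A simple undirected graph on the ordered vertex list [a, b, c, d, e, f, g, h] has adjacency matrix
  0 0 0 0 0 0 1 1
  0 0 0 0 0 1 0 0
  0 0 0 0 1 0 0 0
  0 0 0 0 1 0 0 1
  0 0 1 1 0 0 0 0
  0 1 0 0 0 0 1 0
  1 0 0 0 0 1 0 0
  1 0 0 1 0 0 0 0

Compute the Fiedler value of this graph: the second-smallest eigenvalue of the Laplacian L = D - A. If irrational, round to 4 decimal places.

0.1522

Reading degrees in the order [a, b, c, d, e, f, g, h] gives [2, 1, 1, 2, 2, 2, 2, 2]; set D = diag(2, 1, 1, 2, 2, 2, 2, 2) and form L = D - A. The smallest Laplacian eigenvalue is always 0. The next one, lambda_2 = 0.1522, measures how hard the graph is to disconnect: larger values mean better connectivity. The largest eigenvalue, 3.8478, is at most the vertex count 8. By the matrix-tree theorem the graph has (1/8) * product of the nonzero eigenvalues = 1 spanning tree.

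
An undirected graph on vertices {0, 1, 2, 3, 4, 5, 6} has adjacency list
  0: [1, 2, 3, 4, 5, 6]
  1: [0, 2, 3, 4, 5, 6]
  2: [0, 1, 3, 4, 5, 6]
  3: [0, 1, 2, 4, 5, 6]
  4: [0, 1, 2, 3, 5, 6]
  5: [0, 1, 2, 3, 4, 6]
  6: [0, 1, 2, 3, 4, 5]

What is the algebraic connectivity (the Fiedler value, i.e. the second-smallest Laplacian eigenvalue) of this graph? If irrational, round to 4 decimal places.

Reading degrees in the order [0, 1, 2, 3, 4, 5, 6] gives [6, 6, 6, 6, 6, 6, 6]; set D = diag(6, 6, 6, 6, 6, 6, 6) and form L = D - A. Computing the eigenvalues of L and sorting gives [0, 7, 7, 7, 7, 7, 7]. The Fiedler value lambda_2 = 7 is strictly positive, so the graph is connected. The eigenvalues sum to 42, which equals trace(L) = 2|E|. The largest eigenvalue, 7, is at most the vertex count 7.

7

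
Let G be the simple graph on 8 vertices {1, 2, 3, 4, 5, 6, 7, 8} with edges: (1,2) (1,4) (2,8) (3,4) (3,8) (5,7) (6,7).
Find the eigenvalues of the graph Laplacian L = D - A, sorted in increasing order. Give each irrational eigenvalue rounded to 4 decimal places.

Reading degrees in the order [1, 2, 3, 4, 5, 6, 7, 8] gives [2, 2, 2, 2, 1, 1, 2, 2]; set D = diag(2, 2, 2, 2, 1, 1, 2, 2) and form L = D - A. L is symmetric positive semidefinite, so every eigenvalue is real and nonnegative. The 2 zero eigenvalues correspond to the 2 connected components. There are 2 zeros in the spectrum, matching the 2 components.

[0, 0, 1, 1.3820, 1.3820, 3, 3.6180, 3.6180]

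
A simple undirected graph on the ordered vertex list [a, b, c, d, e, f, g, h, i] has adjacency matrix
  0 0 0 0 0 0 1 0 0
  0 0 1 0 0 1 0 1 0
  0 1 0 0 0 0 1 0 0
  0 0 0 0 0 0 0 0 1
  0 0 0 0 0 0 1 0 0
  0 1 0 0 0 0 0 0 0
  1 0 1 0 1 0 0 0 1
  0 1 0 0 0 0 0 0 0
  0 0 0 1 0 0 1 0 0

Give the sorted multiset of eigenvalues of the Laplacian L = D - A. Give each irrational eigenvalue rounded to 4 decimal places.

Reading degrees in the order [a, b, c, d, e, f, g, h, i] gives [1, 3, 2, 1, 1, 1, 4, 1, 2]; set D = diag(1, 3, 2, 1, 1, 1, 4, 1, 2) and form L = D - A. The multiplicity of 0 as a Laplacian eigenvalue equals the number of connected components. There is one zero in the spectrum, matching the 1 component. The eigenvalues sum to 16, which equals trace(L) = 2|E|.

[0, 0.2043, 0.5405, 1, 1, 1.5989, 2.4425, 4.0170, 5.1969]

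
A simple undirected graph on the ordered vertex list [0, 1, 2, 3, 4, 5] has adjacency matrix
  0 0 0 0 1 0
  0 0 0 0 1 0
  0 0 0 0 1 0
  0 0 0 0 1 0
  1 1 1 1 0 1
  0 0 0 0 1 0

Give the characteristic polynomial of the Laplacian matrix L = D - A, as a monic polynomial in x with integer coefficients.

With the vertex order [0, 1, 2, 3, 4, 5], the degrees are [1, 1, 1, 1, 5, 1], giving D = diag(1, 1, 1, 1, 5, 1) and L = D - A. L has integer entries, so p(x) = det(xI - L) has integer coefficients. Expanding the determinant yields x^6 - 10x^5 + 30x^4 - 40x^3 + 25x^2 - 6x. The constant term is 0 because L is singular (the all-ones vector lies in its kernel). The eigenvalues sum to 10, which equals trace(L) = 2|E|.

x^6 - 10x^5 + 30x^4 - 40x^3 + 25x^2 - 6x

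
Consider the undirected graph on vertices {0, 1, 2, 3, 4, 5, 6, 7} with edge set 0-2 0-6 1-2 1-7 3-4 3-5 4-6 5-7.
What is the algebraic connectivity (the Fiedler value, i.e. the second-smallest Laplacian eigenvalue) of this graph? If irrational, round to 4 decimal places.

Each diagonal entry of L is the vertex degree and each off-diagonal entry is -1 where an edge is present, 0 otherwise; in the order [0, 1, 2, 3, 4, 5, 6, 7] the diagonal is [2, 2, 2, 2, 2, 2, 2, 2]. Computing the eigenvalues of L and sorting gives [0, 0.5858, 0.5858, 2, 2, 3.4142, 3.4142, 4]. The Fiedler value lambda_2 = 0.5858 is strictly positive, so the graph is connected. The largest eigenvalue, 4, is at most the vertex count 8.

0.5858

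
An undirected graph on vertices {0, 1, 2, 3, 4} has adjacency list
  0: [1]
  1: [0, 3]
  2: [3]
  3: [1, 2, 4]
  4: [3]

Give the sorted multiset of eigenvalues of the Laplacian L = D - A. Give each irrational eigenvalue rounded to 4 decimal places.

[0, 0.5188, 1, 2.3111, 4.1701]

Each diagonal entry of L is the vertex degree and each off-diagonal entry is -1 where an edge is present, 0 otherwise; in the order [0, 1, 2, 3, 4] the diagonal is [1, 2, 1, 3, 1]. Since every row of L sums to 0, the all-ones vector is in the kernel and 0 is an eigenvalue. The single zero eigenvalue shows the graph is connected. The largest eigenvalue, 4.1701, is at most the vertex count 5.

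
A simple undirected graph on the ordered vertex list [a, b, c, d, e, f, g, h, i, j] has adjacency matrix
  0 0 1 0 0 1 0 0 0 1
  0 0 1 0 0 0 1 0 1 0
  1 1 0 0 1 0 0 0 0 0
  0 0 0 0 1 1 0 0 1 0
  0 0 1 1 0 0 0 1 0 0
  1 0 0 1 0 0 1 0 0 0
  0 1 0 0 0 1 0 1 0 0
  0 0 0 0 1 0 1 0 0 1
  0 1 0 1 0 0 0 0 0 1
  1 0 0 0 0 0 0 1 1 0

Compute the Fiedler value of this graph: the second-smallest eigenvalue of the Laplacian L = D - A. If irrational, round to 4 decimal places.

2

Each diagonal entry of L is the vertex degree and each off-diagonal entry is -1 where an edge is present, 0 otherwise; in the order [a, b, c, d, e, f, g, h, i, j] the diagonal is [3, 3, 3, 3, 3, 3, 3, 3, 3, 3]. Computing the eigenvalues of L and sorting gives [0, 2, 2, 2, 2, 2, 5, 5, 5, 5]. The Fiedler value lambda_2 = 2 is strictly positive, so the graph is connected. The eigenvalues sum to 30, which equals trace(L) = 2|E|.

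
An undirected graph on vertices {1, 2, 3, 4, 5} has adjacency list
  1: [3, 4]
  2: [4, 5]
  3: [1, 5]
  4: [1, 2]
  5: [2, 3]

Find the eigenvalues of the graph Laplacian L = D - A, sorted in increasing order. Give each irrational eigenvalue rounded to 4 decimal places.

Each diagonal entry of L is the vertex degree and each off-diagonal entry is -1 where an edge is present, 0 otherwise; in the order [1, 2, 3, 4, 5] the diagonal is [2, 2, 2, 2, 2]. L is symmetric positive semidefinite, so every eigenvalue is real and nonnegative. The single zero eigenvalue shows the graph is connected. By the matrix-tree theorem the graph has (1/5) * product of the nonzero eigenvalues = 5 spanning trees.

[0, 1.3820, 1.3820, 3.6180, 3.6180]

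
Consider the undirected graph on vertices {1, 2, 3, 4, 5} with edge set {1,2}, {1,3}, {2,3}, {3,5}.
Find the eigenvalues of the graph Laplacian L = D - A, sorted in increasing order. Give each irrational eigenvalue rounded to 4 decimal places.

[0, 0, 1, 3, 4]

Each diagonal entry of L is the vertex degree and each off-diagonal entry is -1 where an edge is present, 0 otherwise; in the order [1, 2, 3, 4, 5] the diagonal is [2, 2, 3, 0, 1]. L is symmetric positive semidefinite, so every eigenvalue is real and nonnegative. The 2 zero eigenvalues correspond to the 2 connected components. The eigenvalues sum to 8, which equals trace(L) = 2|E|.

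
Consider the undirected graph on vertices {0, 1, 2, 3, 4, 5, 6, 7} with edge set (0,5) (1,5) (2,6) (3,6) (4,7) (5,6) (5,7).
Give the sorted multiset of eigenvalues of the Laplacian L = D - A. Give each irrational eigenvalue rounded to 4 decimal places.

Each diagonal entry of L is the vertex degree and each off-diagonal entry is -1 where an edge is present, 0 otherwise; in the order [0, 1, 2, 3, 4, 5, 6, 7] the diagonal is [1, 1, 1, 1, 1, 4, 3, 2]. Since every row of L sums to 0, the all-ones vector is in the kernel and 0 is an eigenvalue. There is one zero in the spectrum, matching the 1 component. By the matrix-tree theorem the graph has (1/8) * product of the nonzero eigenvalues = 1 spanning tree.

[0, 0.3187, 0.5858, 1, 1, 2.3579, 3.4142, 5.3234]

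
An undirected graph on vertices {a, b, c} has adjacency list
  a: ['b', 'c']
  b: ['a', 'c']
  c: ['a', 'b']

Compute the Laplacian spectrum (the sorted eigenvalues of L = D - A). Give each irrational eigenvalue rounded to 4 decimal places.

Each diagonal entry of L is the vertex degree and each off-diagonal entry is -1 where an edge is present, 0 otherwise; in the order [a, b, c] the diagonal is [2, 2, 2]. The multiplicity of 0 as a Laplacian eigenvalue equals the number of connected components. The single zero eigenvalue shows the graph is connected. The eigenvalues sum to 6, which equals trace(L) = 2|E|.

[0, 3, 3]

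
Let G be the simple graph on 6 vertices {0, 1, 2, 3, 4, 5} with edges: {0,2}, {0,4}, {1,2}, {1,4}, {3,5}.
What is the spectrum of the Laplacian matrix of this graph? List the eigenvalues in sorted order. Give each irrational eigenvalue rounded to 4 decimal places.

[0, 0, 2, 2, 2, 4]

Reading degrees in the order [0, 1, 2, 3, 4, 5] gives [2, 2, 2, 1, 2, 1]; set D = diag(2, 2, 2, 1, 2, 1) and form L = D - A. The multiplicity of 0 as a Laplacian eigenvalue equals the number of connected components. The 2 zero eigenvalues correspond to the 2 connected components. The largest eigenvalue, 4, is at most the vertex count 6.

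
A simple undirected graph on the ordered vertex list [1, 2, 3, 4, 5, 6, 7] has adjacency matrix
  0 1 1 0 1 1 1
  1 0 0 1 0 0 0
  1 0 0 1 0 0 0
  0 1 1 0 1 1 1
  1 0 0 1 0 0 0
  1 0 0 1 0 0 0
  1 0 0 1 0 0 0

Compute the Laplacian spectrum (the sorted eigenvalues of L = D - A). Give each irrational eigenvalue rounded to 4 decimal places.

[0, 2, 2, 2, 2, 5, 7]

Reading degrees in the order [1, 2, 3, 4, 5, 6, 7] gives [5, 2, 2, 5, 2, 2, 2]; set D = diag(5, 2, 2, 5, 2, 2, 2) and form L = D - A. Diagonalising L (or applying a numerical eigensolver to the 7x7 matrix) gives the spectrum above. The single zero eigenvalue shows the graph is connected. By the matrix-tree theorem the graph has (1/7) * product of the nonzero eigenvalues = 80 spanning trees.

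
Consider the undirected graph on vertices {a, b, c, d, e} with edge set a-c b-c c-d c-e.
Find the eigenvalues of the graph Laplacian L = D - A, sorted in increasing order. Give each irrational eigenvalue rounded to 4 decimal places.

[0, 1, 1, 1, 5]

Each diagonal entry of L is the vertex degree and each off-diagonal entry is -1 where an edge is present, 0 otherwise; in the order [a, b, c, d, e] the diagonal is [1, 1, 4, 1, 1]. Diagonalising L (or applying a numerical eigensolver to the 5x5 matrix) gives the spectrum above. The single zero eigenvalue shows the graph is connected. The eigenvalues sum to 8, which equals trace(L) = 2|E|. The largest eigenvalue, 5, is at most the vertex count 5.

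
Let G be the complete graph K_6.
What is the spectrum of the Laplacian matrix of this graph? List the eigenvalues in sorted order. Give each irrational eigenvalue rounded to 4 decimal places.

The graph has 6 vertices and degree multiset [5, 5, 5, 5, 5, 5]; D is the diagonal matrix of degrees and L = D - A. Diagonalising L (or applying a numerical eigensolver to the 6x6 matrix) gives the spectrum above. The largest eigenvalue, 6, is at most the vertex count 6.

[0, 6, 6, 6, 6, 6]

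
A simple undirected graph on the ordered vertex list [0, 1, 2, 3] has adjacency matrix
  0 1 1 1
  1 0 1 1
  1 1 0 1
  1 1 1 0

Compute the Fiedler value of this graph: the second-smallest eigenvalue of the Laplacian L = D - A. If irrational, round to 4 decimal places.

4

Each diagonal entry of L is the vertex degree and each off-diagonal entry is -1 where an edge is present, 0 otherwise; in the order [0, 1, 2, 3] the diagonal is [3, 3, 3, 3]. The smallest Laplacian eigenvalue is always 0. The next one, lambda_2 = 4, measures how hard the graph is to disconnect: larger values mean better connectivity. The eigenvalues sum to 12, which equals trace(L) = 2|E|.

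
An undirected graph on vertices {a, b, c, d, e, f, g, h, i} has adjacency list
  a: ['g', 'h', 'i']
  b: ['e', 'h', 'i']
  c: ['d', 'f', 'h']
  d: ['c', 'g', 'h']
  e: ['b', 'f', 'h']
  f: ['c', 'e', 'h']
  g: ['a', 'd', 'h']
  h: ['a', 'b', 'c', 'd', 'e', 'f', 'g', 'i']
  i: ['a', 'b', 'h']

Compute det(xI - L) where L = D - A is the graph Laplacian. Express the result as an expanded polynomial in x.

x^9 - 32x^8 + 428x^7 - 3136x^6 + 13786x^5 - 37232x^4 + 60276x^3 - 53424x^2 + 19845x

Reading degrees in the order [a, b, c, d, e, f, g, h, i] gives [3, 3, 3, 3, 3, 3, 3, 8, 3]; set D = diag(3, 3, 3, 3, 3, 3, 3, 8, 3) and form L = D - A. Computing det(xI - L) by cofactor expansion (or equivalently via sum-over-permutations) gives x^9 - 32x^8 + 428x^7 - 3136x^6 + 13786x^5 - 37232x^4 + 60276x^3 - 53424x^2 + 19845x. Since p(0) = det(-L) = 0, x divides p(x). There is one zero in the spectrum, matching the 1 component. The eigenvalues sum to 32, which equals trace(L) = 2|E|.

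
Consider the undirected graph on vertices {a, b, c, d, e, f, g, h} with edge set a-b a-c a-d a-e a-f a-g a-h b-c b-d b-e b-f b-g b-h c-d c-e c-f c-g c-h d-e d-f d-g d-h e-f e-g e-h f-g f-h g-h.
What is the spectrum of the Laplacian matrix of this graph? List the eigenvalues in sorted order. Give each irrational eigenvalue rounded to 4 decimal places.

With the vertex order [a, b, c, d, e, f, g, h], the degrees are [7, 7, 7, 7, 7, 7, 7, 7], giving D = diag(7, 7, 7, 7, 7, 7, 7, 7) and L = D - A. L is symmetric positive semidefinite, so every eigenvalue is real and nonnegative. The largest eigenvalue, 8, is at most the vertex count 8. The eigenvalues sum to 56, which equals trace(L) = 2|E|.

[0, 8, 8, 8, 8, 8, 8, 8]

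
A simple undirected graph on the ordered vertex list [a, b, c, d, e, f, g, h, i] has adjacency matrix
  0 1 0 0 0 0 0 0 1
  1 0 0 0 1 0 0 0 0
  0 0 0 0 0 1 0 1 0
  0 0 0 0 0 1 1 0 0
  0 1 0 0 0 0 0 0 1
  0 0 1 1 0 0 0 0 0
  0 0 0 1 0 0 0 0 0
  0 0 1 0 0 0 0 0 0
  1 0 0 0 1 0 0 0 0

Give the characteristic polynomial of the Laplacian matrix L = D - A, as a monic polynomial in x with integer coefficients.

x^9 - 16x^8 + 105x^7 - 364x^6 + 713x^5 - 776x^4 + 420x^3 - 80x^2

Reading degrees in the order [a, b, c, d, e, f, g, h, i] gives [2, 2, 2, 2, 2, 2, 1, 1, 2]; set D = diag(2, 2, 2, 2, 2, 2, 1, 1, 2) and form L = D - A. Computing det(xI - L) by cofactor expansion (or equivalently via sum-over-permutations) gives x^9 - 16x^8 + 105x^7 - 364x^6 + 713x^5 - 776x^4 + 420x^3 - 80x^2. The constant term is 0 because L is singular (the all-ones vector lies in its kernel). The largest eigenvalue, 4, is at most the vertex count 9. There are 2 zeros in the spectrum, matching the 2 components.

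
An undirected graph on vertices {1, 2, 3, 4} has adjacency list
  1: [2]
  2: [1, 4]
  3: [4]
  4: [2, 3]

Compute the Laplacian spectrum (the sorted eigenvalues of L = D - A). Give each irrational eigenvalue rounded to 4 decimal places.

[0, 0.5858, 2, 3.4142]

Each diagonal entry of L is the vertex degree and each off-diagonal entry is -1 where an edge is present, 0 otherwise; in the order [1, 2, 3, 4] the diagonal is [1, 2, 1, 2]. Diagonalising L (or applying a numerical eigensolver to the 4x4 matrix) gives the spectrum above.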